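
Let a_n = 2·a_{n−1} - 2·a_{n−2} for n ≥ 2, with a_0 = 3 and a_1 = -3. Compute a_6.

48

With companion matrix A = [[2, -2], [1, 0]], [a_n, a_{n−1}]ᵀ = A·[a_{n−1}, a_{n−2}]ᵀ, so [a_6, a_5]ᵀ = A^5·[a_1, a_0]ᵀ.
A^5 = [[-8, 8], [-4, 0]], giving [a_6, a_5]ᵀ = [[48], [12]].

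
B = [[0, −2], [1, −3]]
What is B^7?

tr B = −3 and det B = 2, so the characteristic polynomial is λ² − (−3)λ + (2) with roots −2 and −1.
Eigenvectors give P = [[−1, −2], [−1, −1]] with P⁻¹ = [[1, −2], [−1, 1]], and B = P·diag(−2, −1)·P⁻¹.
Then B^7 = P·diag(−128, −1)·P⁻¹ = [[128, 2], [128, 1]] · [[1, −2], [−1, 1]] = [[126, −254], [127, −255]].

[[126, −254], [127, −255]]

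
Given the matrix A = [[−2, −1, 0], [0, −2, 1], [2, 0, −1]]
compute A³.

A² = [[4, 4, −1], [2, 4, −3], [−6, −2, 1]]
A³ = [[−10, −12, 5], [−10, −10, 7], [14, 10, −3]]

[[−10, −12, 5], [−10, −10, 7], [14, 10, −3]]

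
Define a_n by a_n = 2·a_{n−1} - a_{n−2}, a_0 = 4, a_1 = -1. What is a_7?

-31

With companion matrix Q = [[2, -1], [1, 0]], [a_n, a_{n−1}]ᵀ = Q·[a_{n−1}, a_{n−2}]ᵀ, so [a_7, a_6]ᵀ = Q^6·[a_1, a_0]ᵀ.
Q^6 = [[7, -6], [6, -5]], giving [a_7, a_6]ᵀ = [[-31], [-26]].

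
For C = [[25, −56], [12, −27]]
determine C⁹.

tr C = −2 and det C = −3, so the characteristic polynomial is λ² − (−2)λ + (−3) with roots −3 and 1.
Eigenvectors give P = [[2, 7], [1, 3]] with P⁻¹ = [[−3, 7], [1, −2]], and C = P·diag(−3, 1)·P⁻¹.
Then C⁹ = P·diag(−19683, 1)·P⁻¹ = [[−39366, 7], [−19683, 3]] · [[−3, 7], [1, −2]] = [[118105, −275576], [59052, −137787]].

[[118105, −275576], [59052, −137787]]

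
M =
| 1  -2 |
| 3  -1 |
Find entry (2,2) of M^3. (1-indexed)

5

M^2 = [[-5, 0], [0, -5]]
M^3 = [[-5, 10], [-15, 5]]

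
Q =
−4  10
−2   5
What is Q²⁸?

Q² = Q (a projection; rank 1, trace 1), so Q²⁸ = Q.

[[−4, 10], [−2, 5]]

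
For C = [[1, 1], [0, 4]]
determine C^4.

[[1, 85], [0, 256]]

C^2 = [[1, 5], [0, 16]]
C^3 = [[1, 21], [0, 64]]
C^4 = [[1, 85], [0, 256]]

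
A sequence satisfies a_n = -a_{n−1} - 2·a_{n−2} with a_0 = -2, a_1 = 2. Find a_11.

With companion matrix C = [[-1, -2], [1, 0]], [a_n, a_{n−1}]ᵀ = C·[a_{n−1}, a_{n−2}]ᵀ, so [a_11, a_10]ᵀ = C¹⁰·[a_1, a_0]ᵀ.
C¹⁰ = [[23, -22], [11, 34]], giving [a_11, a_10]ᵀ = [[90], [-46]].

90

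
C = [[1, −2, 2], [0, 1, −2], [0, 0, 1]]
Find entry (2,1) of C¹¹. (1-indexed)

0

C = I + N where N = [[0, −2, 2], [0, 0, −2], [0, 0, 0]] is strictly upper-triangular, so N³ = 0.
(I + N)¹¹ = I + 11·N + 55·N² = [[1, −22, 242], [0, 1, −22], [0, 0, 1]].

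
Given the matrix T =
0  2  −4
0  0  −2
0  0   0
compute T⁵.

[[0, 0, 0], [0, 0, 0], [0, 0, 0]]

T is strictly triangular, hence nilpotent: T³ = 0, so T⁵ = 0.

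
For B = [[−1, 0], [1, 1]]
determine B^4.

[[1, 0], [0, 1]]

B^2 = [[1, 0], [0, 1]]
B^3 = [[−1, 0], [1, 1]]
B^4 = [[1, 0], [0, 1]]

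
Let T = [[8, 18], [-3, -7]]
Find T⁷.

tr T = 1 and det T = -2, so the characteristic polynomial is λ² − (1)λ + (-2) with roots 2 and -1.
Eigenvectors give P = [[3, 2], [-1, -1]] with P⁻¹ = [[1, 2], [-1, -3]], and T = P·diag(2, -1)·P⁻¹.
Then T⁷ = P·diag(128, -1)·P⁻¹ = [[384, -2], [-128, 1]] · [[1, 2], [-1, -3]] = [[386, 774], [-129, -259]].

[[386, 774], [-129, -259]]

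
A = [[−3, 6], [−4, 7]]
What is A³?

tr A = 4 and det A = 3, so the characteristic polynomial is λ² − (4)λ + (3) with roots 3 and 1.
Eigenvectors give P = [[1, 3], [1, 2]] with P⁻¹ = [[−2, 3], [1, −1]], and A = P·diag(3, 1)·P⁻¹.
Then A³ = P·diag(27, 1)·P⁻¹ = [[27, 3], [27, 2]] · [[−2, 3], [1, −1]] = [[−51, 78], [−52, 79]].

[[−51, 78], [−52, 79]]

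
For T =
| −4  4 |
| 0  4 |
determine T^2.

[[16, 0], [0, 16]]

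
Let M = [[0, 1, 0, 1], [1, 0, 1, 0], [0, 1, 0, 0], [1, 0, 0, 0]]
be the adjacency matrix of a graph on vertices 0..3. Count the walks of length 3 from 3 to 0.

The number of length-3 walks from vertex 3 to vertex 0 is entry (3,0) of M³, where M is the adjacency matrix.
M² = [[2, 0, 1, 0], [0, 2, 0, 1], [1, 0, 1, 0], [0, 1, 0, 1]]
M³ = [[0, 3, 0, 2], [3, 0, 2, 0], [0, 2, 0, 1], [2, 0, 1, 0]]

2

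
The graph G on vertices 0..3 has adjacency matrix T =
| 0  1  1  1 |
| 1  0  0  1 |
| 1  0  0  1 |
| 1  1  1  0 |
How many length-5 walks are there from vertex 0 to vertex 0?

32

The number of length-5 walks from vertex 0 to vertex 0 is entry (0,0) of T^5, where T is the adjacency matrix.
T^2 = [[3, 1, 1, 2], [1, 2, 2, 1], [1, 2, 2, 1], [2, 1, 1, 3]]
T^3 = [[4, 5, 5, 5], [5, 2, 2, 5], [5, 2, 2, 5], [5, 5, 5, 4]]
T^4 = [[15, 9, 9, 14], [9, 10, 10, 9], [9, 10, 10, 9], [14, 9, 9, 15]]
T^5 = [[32, 29, 29, 33], [29, 18, 18, 29], [29, 18, 18, 29], [33, 29, 29, 32]]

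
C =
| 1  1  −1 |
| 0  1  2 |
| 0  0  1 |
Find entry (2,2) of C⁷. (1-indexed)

C = I + N where N = [[0, 1, −1], [0, 0, 2], [0, 0, 0]] is strictly upper-triangular, so N³ = 0.
(I + N)⁷ = I + 7·N + 21·N² = [[1, 7, 35], [0, 1, 14], [0, 0, 1]].

1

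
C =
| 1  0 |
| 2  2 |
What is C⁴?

C² = [[1, 0], [6, 4]]
C³ = [[1, 0], [14, 8]]
C⁴ = [[1, 0], [30, 16]]

[[1, 0], [30, 16]]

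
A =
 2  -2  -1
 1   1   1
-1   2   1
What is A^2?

[[3, -8, -5], [2, 1, 1], [-1, 6, 4]]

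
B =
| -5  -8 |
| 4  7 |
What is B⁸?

tr B = 2 and det B = -3, so the characteristic polynomial is λ² − (2)λ + (-3) with roots -1 and 3.
Eigenvectors give P = [[2, -1], [-1, 1]] with P⁻¹ = [[1, 1], [1, 2]], and B = P·diag(-1, 3)·P⁻¹.
Then B⁸ = P·diag(1, 6561)·P⁻¹ = [[2, -6561], [-1, 6561]] · [[1, 1], [1, 2]] = [[-6559, -13120], [6560, 13121]].

[[-6559, -13120], [6560, 13121]]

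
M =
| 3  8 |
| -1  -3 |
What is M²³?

M² = I (check: tr M = 0 and det M = -1), so M²³ = M since 23 is odd.

[[3, 8], [-1, -3]]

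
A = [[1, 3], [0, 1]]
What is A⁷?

[[1, 21], [0, 1]]

A = I + N where N = [[0, 3], [0, 0]] is strictly upper-triangular, so N² = 0.
(I + N)⁷ = I + 7·N = [[1, 21], [0, 1]].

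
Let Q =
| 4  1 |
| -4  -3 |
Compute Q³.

Q² = [[12, 1], [-4, 5]]
Q³ = [[44, 9], [-36, -19]]

[[44, 9], [-36, -19]]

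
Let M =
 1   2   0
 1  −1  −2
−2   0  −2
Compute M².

[[3, 0, −4], [4, 3, 6], [2, −4, 4]]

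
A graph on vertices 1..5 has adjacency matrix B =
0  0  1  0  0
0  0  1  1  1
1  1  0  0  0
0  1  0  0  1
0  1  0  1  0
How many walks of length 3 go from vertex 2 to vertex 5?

The number of length-3 walks from vertex 2 to vertex 5 is entry (2,5) of B³, where B is the adjacency matrix.
B² = [[1, 1, 0, 0, 0], [1, 3, 0, 1, 1], [0, 0, 2, 1, 1], [0, 1, 1, 2, 1], [0, 1, 1, 1, 2]]
B³ = [[0, 0, 2, 1, 1], [0, 2, 4, 4, 4], [2, 4, 0, 1, 1], [1, 4, 1, 2, 3], [1, 4, 1, 3, 2]]

4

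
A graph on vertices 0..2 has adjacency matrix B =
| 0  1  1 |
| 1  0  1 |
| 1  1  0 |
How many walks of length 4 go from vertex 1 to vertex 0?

The number of length-4 walks from vertex 1 to vertex 0 is entry (1,0) of B⁴, where B is the adjacency matrix.
B² = [[2, 1, 1], [1, 2, 1], [1, 1, 2]]
B³ = [[2, 3, 3], [3, 2, 3], [3, 3, 2]]
B⁴ = [[6, 5, 5], [5, 6, 5], [5, 5, 6]]

5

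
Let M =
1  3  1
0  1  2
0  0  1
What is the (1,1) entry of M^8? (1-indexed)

1

M = I + N where N = [[0, 3, 1], [0, 0, 2], [0, 0, 0]] is strictly upper-triangular, so N^3 = 0.
(I + N)^8 = I + 8·N + 28·N^2 = [[1, 24, 176], [0, 1, 16], [0, 0, 1]].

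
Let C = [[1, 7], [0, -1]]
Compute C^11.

C² = I (check: tr C = 0 and det C = -1), so C^11 = C since 11 is odd.

[[1, 7], [0, -1]]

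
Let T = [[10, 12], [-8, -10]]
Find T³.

tr T = 0 and det T = -4, so the characteristic polynomial is λ² − (0)λ + (-4) with roots 2 and -2.
Eigenvectors give P = [[3, -1], [-2, 1]] with P⁻¹ = [[1, 1], [2, 3]], and T = P·diag(2, -2)·P⁻¹.
Then T³ = P·diag(8, -8)·P⁻¹ = [[24, 8], [-16, -8]] · [[1, 1], [2, 3]] = [[40, 48], [-32, -40]].

[[40, 48], [-32, -40]]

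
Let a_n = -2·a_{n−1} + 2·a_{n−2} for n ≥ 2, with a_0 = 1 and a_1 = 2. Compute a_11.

With companion matrix C = [[-2, 2], [1, 0]], [a_n, a_{n−1}]ᵀ = C·[a_{n−1}, a_{n−2}]ᵀ, so [a_11, a_10]ᵀ = C¹⁰·[a_1, a_0]ᵀ.
C¹⁰ = [[18272, -13376], [-6688, 4896]], giving [a_11, a_10]ᵀ = [[23168], [-8480]].

23168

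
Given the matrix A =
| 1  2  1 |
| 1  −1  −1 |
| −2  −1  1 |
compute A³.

[[0, 3, 2], [4, −1, −1], [−9, −6, −1]]

A² = [[1, −1, 0], [2, 4, 1], [−5, −4, 0]]
A³ = [[0, 3, 2], [4, −1, −1], [−9, −6, −1]]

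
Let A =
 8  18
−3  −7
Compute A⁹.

tr A = 1 and det A = −2, so the characteristic polynomial is λ² − (1)λ + (−2) with roots 2 and −1.
Eigenvectors give P = [[−3, −2], [1, 1]] with P⁻¹ = [[−1, −2], [1, 3]], and A = P·diag(2, −1)·P⁻¹.
Then A⁹ = P·diag(512, −1)·P⁻¹ = [[−1536, 2], [512, −1]] · [[−1, −2], [1, 3]] = [[1538, 3078], [−513, −1027]].

[[1538, 3078], [−513, −1027]]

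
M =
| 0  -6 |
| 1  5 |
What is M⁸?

tr M = 5 and det M = 6, so the characteristic polynomial is λ² − (5)λ + (6) with roots 3 and 2.
Eigenvectors give P = [[-2, -3], [1, 1]] with P⁻¹ = [[1, 3], [-1, -2]], and M = P·diag(3, 2)·P⁻¹.
Then M⁸ = P·diag(6561, 256)·P⁻¹ = [[-13122, -768], [6561, 256]] · [[1, 3], [-1, -2]] = [[-12354, -37830], [6305, 19171]].

[[-12354, -37830], [6305, 19171]]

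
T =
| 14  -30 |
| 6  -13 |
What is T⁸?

tr T = 1 and det T = -2, so the characteristic polynomial is λ² − (1)λ + (-2) with roots 2 and -1.
Eigenvectors give P = [[5, -2], [2, -1]] with P⁻¹ = [[1, -2], [2, -5]], and T = P·diag(2, -1)·P⁻¹.
Then T⁸ = P·diag(256, 1)·P⁻¹ = [[1280, -2], [512, -1]] · [[1, -2], [2, -5]] = [[1276, -2550], [510, -1019]].

[[1276, -2550], [510, -1019]]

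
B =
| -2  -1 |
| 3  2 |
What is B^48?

[[1, 0], [0, 1]]

B² = I (check: tr B = 0 and det B = -1), so B^48 = I since 48 is even.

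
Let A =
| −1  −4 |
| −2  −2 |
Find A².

[[9, 12], [6, 12]]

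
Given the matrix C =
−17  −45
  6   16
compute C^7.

tr C = −1 and det C = −2, so the characteristic polynomial is λ² − (−1)λ + (−2) with roots −2 and 1.
Eigenvectors give P = [[−3, −5], [1, 2]] with P⁻¹ = [[−2, −5], [1, 3]], and C = P·diag(−2, 1)·P⁻¹.
Then C^7 = P·diag(−128, 1)·P⁻¹ = [[384, −5], [−128, 2]] · [[−2, −5], [1, 3]] = [[−773, −1935], [258, 646]].

[[−773, −1935], [258, 646]]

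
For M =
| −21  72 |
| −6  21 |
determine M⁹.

[[−137781, 472392], [−39366, 137781]]

tr M = 0 and det M = −9, so the characteristic polynomial is λ² − (0)λ + (−9) with roots 3 and −3.
Eigenvectors give P = [[3, 4], [1, 1]] with P⁻¹ = [[−1, 4], [1, −3]], and M = P·diag(3, −3)·P⁻¹.
Then M⁹ = P·diag(19683, −19683)·P⁻¹ = [[59049, −78732], [19683, −19683]] · [[−1, 4], [1, −3]] = [[−137781, 472392], [−39366, 137781]].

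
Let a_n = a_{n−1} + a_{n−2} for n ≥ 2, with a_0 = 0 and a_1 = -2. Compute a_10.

-110

With companion matrix A = [[1, 1], [1, 0]], [a_n, a_{n−1}]ᵀ = A·[a_{n−1}, a_{n−2}]ᵀ, so [a_10, a_9]ᵀ = A^9·[a_1, a_0]ᵀ.
A^9 = [[55, 34], [34, 21]], giving [a_10, a_9]ᵀ = [[-110], [-68]].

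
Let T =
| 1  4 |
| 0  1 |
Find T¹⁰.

[[1, 40], [0, 1]]

T = I + N where N = [[0, 4], [0, 0]] is strictly upper-triangular, so N² = 0.
(I + N)¹⁰ = I + 10·N = [[1, 40], [0, 1]].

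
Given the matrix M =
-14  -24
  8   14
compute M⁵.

[[-224, -384], [128, 224]]

tr M = 0 and det M = -4, so the characteristic polynomial is λ² − (0)λ + (-4) with roots 2 and -2.
Eigenvectors give P = [[3, 2], [-2, -1]] with P⁻¹ = [[-1, -2], [2, 3]], and M = P·diag(2, -2)·P⁻¹.
Then M⁵ = P·diag(32, -32)·P⁻¹ = [[96, -64], [-64, 32]] · [[-1, -2], [2, 3]] = [[-224, -384], [128, 224]].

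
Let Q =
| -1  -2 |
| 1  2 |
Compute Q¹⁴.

[[-1, -2], [1, 2]]

Q² = Q (a projection; rank 1, trace 1), so Q¹⁴ = Q.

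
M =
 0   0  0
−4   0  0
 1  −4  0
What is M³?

[[0, 0, 0], [0, 0, 0], [0, 0, 0]]

M is strictly triangular, hence nilpotent: M³ = 0, so M³ = 0.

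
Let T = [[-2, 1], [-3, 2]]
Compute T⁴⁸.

[[1, 0], [0, 1]]

T² = I (check: tr T = 0 and det T = -1), so T⁴⁸ = I since 48 is even.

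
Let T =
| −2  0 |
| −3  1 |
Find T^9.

[[−512, 0], [−513, 1]]

tr T = −1 and det T = −2, so the characteristic polynomial is λ² − (−1)λ + (−2) with roots −2 and 1.
Eigenvectors give P = [[−1, 0], [−1, 1]] with P⁻¹ = [[−1, 0], [−1, 1]], and T = P·diag(−2, 1)·P⁻¹.
Then T^9 = P·diag(−512, 1)·P⁻¹ = [[512, 0], [512, 1]] · [[−1, 0], [−1, 1]] = [[−512, 0], [−513, 1]].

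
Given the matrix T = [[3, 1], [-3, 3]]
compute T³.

T² = [[6, 6], [-18, 6]]
T³ = [[0, 24], [-72, 0]]

[[0, 24], [-72, 0]]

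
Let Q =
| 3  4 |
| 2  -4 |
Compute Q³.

[[43, 84], [42, -104]]

Q² = [[17, -4], [-2, 24]]
Q³ = [[43, 84], [42, -104]]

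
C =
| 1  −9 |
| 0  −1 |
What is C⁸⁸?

[[1, 0], [0, 1]]

C² = I (check: tr C = 0 and det C = −1), so C⁸⁸ = I since 88 is even.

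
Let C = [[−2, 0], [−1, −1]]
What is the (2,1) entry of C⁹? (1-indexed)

−511

tr C = −3 and det C = 2, so the characteristic polynomial is λ² − (−3)λ + (2) with roots −2 and −1.
Eigenvectors give P = [[−1, 0], [−1, −1]] with P⁻¹ = [[−1, 0], [1, −1]], and C = P·diag(−2, −1)·P⁻¹.
Then C⁹ = P·diag(−512, −1)·P⁻¹ = [[512, 0], [512, 1]] · [[−1, 0], [1, −1]] = [[−512, 0], [−511, −1]].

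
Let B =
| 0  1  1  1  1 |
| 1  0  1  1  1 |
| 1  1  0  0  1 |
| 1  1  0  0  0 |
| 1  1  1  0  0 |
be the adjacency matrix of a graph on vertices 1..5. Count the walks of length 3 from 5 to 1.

9

The number of length-3 walks from vertex 5 to vertex 1 is entry (5,1) of B^3, where B is the adjacency matrix.
B^2 = [[4, 3, 2, 1, 2], [3, 4, 2, 1, 2], [2, 2, 3, 2, 2], [1, 1, 2, 2, 2], [2, 2, 2, 2, 3]]
B^3 = [[8, 9, 9, 7, 9], [9, 8, 9, 7, 9], [9, 9, 6, 4, 7], [7, 7, 4, 2, 4], [9, 9, 7, 4, 6]]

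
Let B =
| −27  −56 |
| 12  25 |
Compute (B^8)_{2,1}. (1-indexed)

−19680

tr B = −2 and det B = −3, so the characteristic polynomial is λ² − (−2)λ + (−3) with roots 1 and −3.
Eigenvectors give P = [[2, 7], [−1, −3]] with P⁻¹ = [[−3, −7], [1, 2]], and B = P·diag(1, −3)·P⁻¹.
Then B^8 = P·diag(1, 6561)·P⁻¹ = [[2, 45927], [−1, −19683]] · [[−3, −7], [1, 2]] = [[45921, 91840], [−19680, −39359]].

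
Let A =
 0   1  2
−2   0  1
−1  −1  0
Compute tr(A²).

−10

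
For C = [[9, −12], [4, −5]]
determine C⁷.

tr C = 4 and det C = 3, so the characteristic polynomial is λ² − (4)λ + (3) with roots 1 and 3.
Eigenvectors give P = [[−3, 2], [−2, 1]] with P⁻¹ = [[1, −2], [2, −3]], and C = P·diag(1, 3)·P⁻¹.
Then C⁷ = P·diag(1, 2187)·P⁻¹ = [[−3, 4374], [−2, 2187]] · [[1, −2], [2, −3]] = [[8745, −13116], [4372, −6557]].

[[8745, −13116], [4372, −6557]]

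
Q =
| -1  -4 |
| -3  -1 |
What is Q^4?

Q^2 = [[13, 8], [6, 13]]
Q^3 = [[-37, -60], [-45, -37]]
Q^4 = [[217, 208], [156, 217]]

[[217, 208], [156, 217]]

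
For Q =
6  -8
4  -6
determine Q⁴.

[[16, 0], [0, 16]]

tr Q = 0 and det Q = -4, so the characteristic polynomial is λ² − (0)λ + (-4) with roots 2 and -2.
Eigenvectors give P = [[2, 1], [1, 1]] with P⁻¹ = [[1, -1], [-1, 2]], and Q = P·diag(2, -2)·P⁻¹.
Then Q⁴ = P·diag(16, 16)·P⁻¹ = [[32, 16], [16, 16]] · [[1, -1], [-1, 2]] = [[16, 0], [0, 16]].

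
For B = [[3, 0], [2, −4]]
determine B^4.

B^2 = [[9, 0], [−2, 16]]
B^3 = [[27, 0], [26, −64]]
B^4 = [[81, 0], [−50, 256]]

[[81, 0], [−50, 256]]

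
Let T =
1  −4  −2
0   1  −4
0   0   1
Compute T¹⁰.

[[1, −40, 700], [0, 1, −40], [0, 0, 1]]

T = I + N where N = [[0, −4, −2], [0, 0, −4], [0, 0, 0]] is strictly upper-triangular, so N³ = 0.
(I + N)¹⁰ = I + 10·N + 45·N² = [[1, −40, 700], [0, 1, −40], [0, 0, 1]].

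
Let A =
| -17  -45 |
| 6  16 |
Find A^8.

tr A = -1 and det A = -2, so the characteristic polynomial is λ² − (-1)λ + (-2) with roots 1 and -2.
Eigenvectors give P = [[5, -3], [-2, 1]] with P⁻¹ = [[-1, -3], [-2, -5]], and A = P·diag(1, -2)·P⁻¹.
Then A^8 = P·diag(1, 256)·P⁻¹ = [[5, -768], [-2, 256]] · [[-1, -3], [-2, -5]] = [[1531, 3825], [-510, -1274]].

[[1531, 3825], [-510, -1274]]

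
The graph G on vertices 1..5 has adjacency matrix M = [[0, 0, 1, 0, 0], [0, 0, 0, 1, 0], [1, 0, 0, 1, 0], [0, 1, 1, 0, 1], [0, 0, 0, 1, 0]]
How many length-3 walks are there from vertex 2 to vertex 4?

3

The number of length-3 walks from vertex 2 to vertex 4 is entry (2,4) of M^3, where M is the adjacency matrix.
M^2 = [[1, 0, 0, 1, 0], [0, 1, 1, 0, 1], [0, 1, 2, 0, 1], [1, 0, 0, 3, 0], [0, 1, 1, 0, 1]]
M^3 = [[0, 1, 2, 0, 1], [1, 0, 0, 3, 0], [2, 0, 0, 4, 0], [0, 3, 4, 0, 3], [1, 0, 0, 3, 0]]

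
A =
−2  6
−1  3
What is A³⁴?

A² = A (a projection; rank 1, trace 1), so A³⁴ = A.

[[−2, 6], [−1, 3]]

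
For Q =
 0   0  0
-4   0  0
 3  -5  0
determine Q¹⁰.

[[0, 0, 0], [0, 0, 0], [0, 0, 0]]

Q is strictly triangular, hence nilpotent: Q³ = 0, so Q¹⁰ = 0.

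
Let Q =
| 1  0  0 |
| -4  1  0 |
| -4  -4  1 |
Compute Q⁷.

Q = I + N where N = [[0, 0, 0], [-4, 0, 0], [-4, -4, 0]] is strictly lower-triangular, so N³ = 0.
(I + N)⁷ = I + 7·N + 21·N² = [[1, 0, 0], [-28, 1, 0], [308, -28, 1]].

[[1, 0, 0], [-28, 1, 0], [308, -28, 1]]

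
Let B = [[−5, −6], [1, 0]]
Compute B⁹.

[[−58025, −115026], [19171, 37830]]

tr B = −5 and det B = 6, so the characteristic polynomial is λ² − (−5)λ + (6) with roots −3 and −2.
Eigenvectors give P = [[3, −2], [−1, 1]] with P⁻¹ = [[1, 2], [1, 3]], and B = P·diag(−3, −2)·P⁻¹.
Then B⁹ = P·diag(−19683, −512)·P⁻¹ = [[−59049, 1024], [19683, −512]] · [[1, 2], [1, 3]] = [[−58025, −115026], [19171, 37830]].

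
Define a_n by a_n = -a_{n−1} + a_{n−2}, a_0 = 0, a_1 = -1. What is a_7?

-13

With companion matrix C = [[-1, 1], [1, 0]], [a_n, a_{n−1}]ᵀ = C·[a_{n−1}, a_{n−2}]ᵀ, so [a_7, a_6]ᵀ = C⁶·[a_1, a_0]ᵀ.
C⁶ = [[13, -8], [-8, 5]], giving [a_7, a_6]ᵀ = [[-13], [8]].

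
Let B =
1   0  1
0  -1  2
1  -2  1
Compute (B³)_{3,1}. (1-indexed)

0

B² = [[2, -2, 2], [2, -3, 0], [2, 0, -2]]
B³ = [[4, -2, 0], [2, 3, -4], [0, 4, 0]]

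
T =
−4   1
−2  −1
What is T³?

tr T = −5 and det T = 6, so the characteristic polynomial is λ² − (−5)λ + (6) with roots −2 and −3.
Eigenvectors give P = [[1, −1], [2, −1]] with P⁻¹ = [[−1, 1], [−2, 1]], and T = P·diag(−2, −3)·P⁻¹.
Then T³ = P·diag(−8, −27)·P⁻¹ = [[−8, 27], [−16, 27]] · [[−1, 1], [−2, 1]] = [[−46, 19], [−38, 11]].

[[−46, 19], [−38, 11]]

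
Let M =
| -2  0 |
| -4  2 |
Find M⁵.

[[-32, 0], [-64, 32]]

tr M = 0 and det M = -4, so the characteristic polynomial is λ² − (0)λ + (-4) with roots -2 and 2.
Eigenvectors give P = [[1, 0], [1, -1]] with P⁻¹ = [[1, 0], [1, -1]], and M = P·diag(-2, 2)·P⁻¹.
Then M⁵ = P·diag(-32, 32)·P⁻¹ = [[-32, 0], [-32, -32]] · [[1, 0], [1, -1]] = [[-32, 0], [-64, 32]].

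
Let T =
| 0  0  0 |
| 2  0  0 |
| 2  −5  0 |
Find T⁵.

T is strictly triangular, hence nilpotent: T³ = 0, so T⁵ = 0.

[[0, 0, 0], [0, 0, 0], [0, 0, 0]]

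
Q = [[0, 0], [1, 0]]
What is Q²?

Q is strictly triangular, hence nilpotent: Q² = 0, so Q² = 0.

[[0, 0], [0, 0]]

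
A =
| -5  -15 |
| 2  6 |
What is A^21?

A² = A (a projection; rank 1, trace 1), so A^21 = A.

[[-5, -15], [2, 6]]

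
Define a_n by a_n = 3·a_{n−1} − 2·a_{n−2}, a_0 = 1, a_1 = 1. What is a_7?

1

With companion matrix B = [[3, −2], [1, 0]], [a_n, a_{n−1}]ᵀ = B·[a_{n−1}, a_{n−2}]ᵀ, so [a_7, a_6]ᵀ = B⁶·[a_1, a_0]ᵀ.
B⁶ = [[127, −126], [63, −62]], giving [a_7, a_6]ᵀ = [[1], [1]].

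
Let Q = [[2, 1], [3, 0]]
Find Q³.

[[20, 7], [21, 6]]

Q² = [[7, 2], [6, 3]]
Q³ = [[20, 7], [21, 6]]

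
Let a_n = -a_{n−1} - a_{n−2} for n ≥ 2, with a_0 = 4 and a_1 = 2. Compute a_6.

4

With companion matrix B = [[-1, -1], [1, 0]], [a_n, a_{n−1}]ᵀ = B·[a_{n−1}, a_{n−2}]ᵀ, so [a_6, a_5]ᵀ = B^5·[a_1, a_0]ᵀ.
B^5 = [[0, 1], [-1, -1]], giving [a_6, a_5]ᵀ = [[4], [-6]].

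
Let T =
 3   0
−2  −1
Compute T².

[[9, 0], [−4, 1]]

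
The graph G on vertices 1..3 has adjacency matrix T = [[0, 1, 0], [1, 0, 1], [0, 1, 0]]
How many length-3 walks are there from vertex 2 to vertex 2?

0

The number of length-3 walks from vertex 2 to vertex 2 is entry (2,2) of T³, where T is the adjacency matrix.
T² = [[1, 0, 1], [0, 2, 0], [1, 0, 1]]
T³ = [[0, 2, 0], [2, 0, 2], [0, 2, 0]]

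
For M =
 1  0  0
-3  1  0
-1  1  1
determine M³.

M = I + N where N = [[0, 0, 0], [-3, 0, 0], [-1, 1, 0]] is strictly lower-triangular, so N³ = 0.
(I + N)³ = I + 3·N + 3·N² = [[1, 0, 0], [-9, 1, 0], [-12, 3, 1]].

[[1, 0, 0], [-9, 1, 0], [-12, 3, 1]]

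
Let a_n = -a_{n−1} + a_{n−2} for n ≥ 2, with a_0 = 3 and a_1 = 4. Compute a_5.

11

With companion matrix T = [[-1, 1], [1, 0]], [a_n, a_{n−1}]ᵀ = T·[a_{n−1}, a_{n−2}]ᵀ, so [a_5, a_4]ᵀ = T⁴·[a_1, a_0]ᵀ.
T⁴ = [[5, -3], [-3, 2]], giving [a_5, a_4]ᵀ = [[11], [-6]].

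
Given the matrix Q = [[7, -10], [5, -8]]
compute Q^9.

tr Q = -1 and det Q = -6, so the characteristic polynomial is λ² − (-1)λ + (-6) with roots -3 and 2.
Eigenvectors give P = [[1, 2], [1, 1]] with P⁻¹ = [[-1, 2], [1, -1]], and Q = P·diag(-3, 2)·P⁻¹.
Then Q^9 = P·diag(-19683, 512)·P⁻¹ = [[-19683, 1024], [-19683, 512]] · [[-1, 2], [1, -1]] = [[20707, -40390], [20195, -39878]].

[[20707, -40390], [20195, -39878]]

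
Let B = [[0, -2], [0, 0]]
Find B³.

B is strictly triangular, hence nilpotent: B² = 0, so B³ = 0.

[[0, 0], [0, 0]]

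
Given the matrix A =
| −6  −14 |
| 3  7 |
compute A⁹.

[[−6, −14], [3, 7]]

A² = A (a projection; rank 1, trace 1), so A⁹ = A.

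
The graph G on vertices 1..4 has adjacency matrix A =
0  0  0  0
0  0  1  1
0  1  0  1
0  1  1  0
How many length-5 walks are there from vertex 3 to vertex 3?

The number of length-5 walks from vertex 3 to vertex 3 is entry (3,3) of A⁵, where A is the adjacency matrix.
A² = [[0, 0, 0, 0], [0, 2, 1, 1], [0, 1, 2, 1], [0, 1, 1, 2]]
A³ = [[0, 0, 0, 0], [0, 2, 3, 3], [0, 3, 2, 3], [0, 3, 3, 2]]
A⁴ = [[0, 0, 0, 0], [0, 6, 5, 5], [0, 5, 6, 5], [0, 5, 5, 6]]
A⁵ = [[0, 0, 0, 0], [0, 10, 11, 11], [0, 11, 10, 11], [0, 11, 11, 10]]

10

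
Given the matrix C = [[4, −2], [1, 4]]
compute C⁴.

[[68, −448], [224, 68]]

C² = [[14, −16], [8, 14]]
C³ = [[40, −92], [46, 40]]
C⁴ = [[68, −448], [224, 68]]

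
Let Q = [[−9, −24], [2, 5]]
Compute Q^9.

[[−78729, −236184], [19682, 59045]]

tr Q = −4 and det Q = 3, so the characteristic polynomial is λ² − (−4)λ + (3) with roots −3 and −1.
Eigenvectors give P = [[4, −3], [−1, 1]] with P⁻¹ = [[1, 3], [1, 4]], and Q = P·diag(−3, −1)·P⁻¹.
Then Q^9 = P·diag(−19683, −1)·P⁻¹ = [[−78732, 3], [19683, −1]] · [[1, 3], [1, 4]] = [[−78729, −236184], [19682, 59045]].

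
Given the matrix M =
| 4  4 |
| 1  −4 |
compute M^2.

[[20, 0], [0, 20]]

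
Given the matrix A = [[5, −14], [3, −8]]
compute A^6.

[[−377, 882], [−189, 442]]

tr A = −3 and det A = 2, so the characteristic polynomial is λ² − (−3)λ + (2) with roots −2 and −1.
Eigenvectors give P = [[2, 7], [1, 3]] with P⁻¹ = [[−3, 7], [1, −2]], and A = P·diag(−2, −1)·P⁻¹.
Then A^6 = P·diag(64, 1)·P⁻¹ = [[128, 7], [64, 3]] · [[−3, 7], [1, −2]] = [[−377, 882], [−189, 442]].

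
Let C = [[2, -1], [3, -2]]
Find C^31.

[[2, -1], [3, -2]]

C² = I (check: tr C = 0 and det C = -1), so C^31 = C since 31 is odd.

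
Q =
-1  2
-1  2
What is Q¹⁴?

Q² = Q (a projection; rank 1, trace 1), so Q¹⁴ = Q.

[[-1, 2], [-1, 2]]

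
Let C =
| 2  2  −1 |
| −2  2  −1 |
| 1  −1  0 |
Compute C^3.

[[−24, 20, −8], [−20, −16, 8], [8, 8, −4]]

C^2 = [[−1, 9, −4], [−9, 1, 0], [4, 0, 0]]
C^3 = [[−24, 20, −8], [−20, −16, 8], [8, 8, −4]]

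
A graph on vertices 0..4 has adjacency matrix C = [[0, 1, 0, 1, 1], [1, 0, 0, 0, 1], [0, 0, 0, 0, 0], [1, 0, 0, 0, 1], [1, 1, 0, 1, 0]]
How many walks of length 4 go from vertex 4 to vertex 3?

The number of length-4 walks from vertex 4 to vertex 3 is entry (4,3) of C⁴, where C is the adjacency matrix.
C² = [[3, 1, 0, 1, 2], [1, 2, 0, 2, 1], [0, 0, 0, 0, 0], [1, 2, 0, 2, 1], [2, 1, 0, 1, 3]]
C³ = [[4, 5, 0, 5, 5], [5, 2, 0, 2, 5], [0, 0, 0, 0, 0], [5, 2, 0, 2, 5], [5, 5, 0, 5, 4]]
C⁴ = [[15, 9, 0, 9, 14], [9, 10, 0, 10, 9], [0, 0, 0, 0, 0], [9, 10, 0, 10, 9], [14, 9, 0, 9, 15]]

9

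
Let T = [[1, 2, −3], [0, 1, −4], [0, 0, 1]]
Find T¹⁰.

T = I + N where N = [[0, 2, −3], [0, 0, −4], [0, 0, 0]] is strictly upper-triangular, so N³ = 0.
(I + N)¹⁰ = I + 10·N + 45·N² = [[1, 20, −390], [0, 1, −40], [0, 0, 1]].

[[1, 20, −390], [0, 1, −40], [0, 0, 1]]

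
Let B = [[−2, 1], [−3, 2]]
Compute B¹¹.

B² = I (check: tr B = 0 and det B = −1), so B¹¹ = B since 11 is odd.

[[−2, 1], [−3, 2]]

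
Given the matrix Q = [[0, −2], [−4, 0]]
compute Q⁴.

[[64, 0], [0, 64]]

Q² = [[8, 0], [0, 8]]
Q³ = [[0, −16], [−32, 0]]
Q⁴ = [[64, 0], [0, 64]]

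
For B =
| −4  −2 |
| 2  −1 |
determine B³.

B² = [[12, 10], [−10, −3]]
B³ = [[−28, −34], [34, 23]]

[[−28, −34], [34, 23]]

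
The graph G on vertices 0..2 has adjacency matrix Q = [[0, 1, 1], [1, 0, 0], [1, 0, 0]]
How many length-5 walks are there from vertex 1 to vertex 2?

The number of length-5 walks from vertex 1 to vertex 2 is entry (1,2) of Q^5, where Q is the adjacency matrix.
Q^2 = [[2, 0, 0], [0, 1, 1], [0, 1, 1]]
Q^3 = [[0, 2, 2], [2, 0, 0], [2, 0, 0]]
Q^4 = [[4, 0, 0], [0, 2, 2], [0, 2, 2]]
Q^5 = [[0, 4, 4], [4, 0, 0], [4, 0, 0]]

0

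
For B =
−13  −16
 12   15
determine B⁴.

[[−239, −320], [240, 321]]

tr B = 2 and det B = −3, so the characteristic polynomial is λ² − (2)λ + (−3) with roots 3 and −1.
Eigenvectors give P = [[1, 4], [−1, −3]] with P⁻¹ = [[−3, −4], [1, 1]], and B = P·diag(3, −1)·P⁻¹.
Then B⁴ = P·diag(81, 1)·P⁻¹ = [[81, 4], [−81, −3]] · [[−3, −4], [1, 1]] = [[−239, −320], [240, 321]].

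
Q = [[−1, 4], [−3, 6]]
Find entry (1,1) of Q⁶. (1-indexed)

tr Q = 5 and det Q = 6, so the characteristic polynomial is λ² − (5)λ + (6) with roots 3 and 2.
Eigenvectors give P = [[1, 4], [1, 3]] with P⁻¹ = [[−3, 4], [1, −1]], and Q = P·diag(3, 2)·P⁻¹.
Then Q⁶ = P·diag(729, 64)·P⁻¹ = [[729, 256], [729, 192]] · [[−3, 4], [1, −1]] = [[−1931, 2660], [−1995, 2724]].

−1931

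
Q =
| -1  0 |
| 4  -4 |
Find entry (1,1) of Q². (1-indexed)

1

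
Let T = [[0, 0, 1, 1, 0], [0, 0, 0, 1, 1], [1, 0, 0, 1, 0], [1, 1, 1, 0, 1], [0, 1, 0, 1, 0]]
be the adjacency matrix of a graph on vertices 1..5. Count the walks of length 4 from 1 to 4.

9

The number of length-4 walks from vertex 1 to vertex 4 is entry (1,4) of T^4, where T is the adjacency matrix.
T^2 = [[2, 1, 1, 1, 1], [1, 2, 1, 1, 1], [1, 1, 2, 1, 1], [1, 1, 1, 4, 1], [1, 1, 1, 1, 2]]
T^3 = [[2, 2, 3, 5, 2], [2, 2, 2, 5, 3], [3, 2, 2, 5, 2], [5, 5, 5, 4, 5], [2, 3, 2, 5, 2]]
T^4 = [[8, 7, 7, 9, 7], [7, 8, 7, 9, 7], [7, 7, 8, 9, 7], [9, 9, 9, 20, 9], [7, 7, 7, 9, 8]]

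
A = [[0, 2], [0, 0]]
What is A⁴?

[[0, 0], [0, 0]]

A is strictly triangular, hence nilpotent: A² = 0, so A⁴ = 0.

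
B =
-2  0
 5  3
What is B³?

[[-8, 0], [35, 27]]

tr B = 1 and det B = -6, so the characteristic polynomial is λ² − (1)λ + (-6) with roots 3 and -2.
Eigenvectors give P = [[0, 1], [1, -1]] with P⁻¹ = [[1, 1], [1, 0]], and B = P·diag(3, -2)·P⁻¹.
Then B³ = P·diag(27, -8)·P⁻¹ = [[0, -8], [27, 8]] · [[1, 1], [1, 0]] = [[-8, 0], [35, 27]].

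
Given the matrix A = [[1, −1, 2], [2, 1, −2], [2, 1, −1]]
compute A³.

[[7, −1, 4], [2, 1, 2], [4, −1, 5]]

A² = [[3, 0, 2], [0, −3, 4], [2, −2, 3]]
A³ = [[7, −1, 4], [2, 1, 2], [4, −1, 5]]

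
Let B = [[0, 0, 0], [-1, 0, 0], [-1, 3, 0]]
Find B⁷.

B is strictly triangular, hence nilpotent: B³ = 0, so B⁷ = 0.

[[0, 0, 0], [0, 0, 0], [0, 0, 0]]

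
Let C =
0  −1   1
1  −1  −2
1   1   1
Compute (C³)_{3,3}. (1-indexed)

4

C² = [[0, 2, 3], [−3, −2, 1], [2, −1, 0]]
C³ = [[5, 1, −1], [−1, 6, 2], [−1, −1, 4]]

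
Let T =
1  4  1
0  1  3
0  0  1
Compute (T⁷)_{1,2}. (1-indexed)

T = I + N where N = [[0, 4, 1], [0, 0, 3], [0, 0, 0]] is strictly upper-triangular, so N³ = 0.
(I + N)⁷ = I + 7·N + 21·N² = [[1, 28, 259], [0, 1, 21], [0, 0, 1]].

28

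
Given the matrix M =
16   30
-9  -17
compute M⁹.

tr M = -1 and det M = -2, so the characteristic polynomial is λ² − (-1)λ + (-2) with roots -2 and 1.
Eigenvectors give P = [[-5, -2], [3, 1]] with P⁻¹ = [[1, 2], [-3, -5]], and M = P·diag(-2, 1)·P⁻¹.
Then M⁹ = P·diag(-512, 1)·P⁻¹ = [[2560, -2], [-1536, 1]] · [[1, 2], [-3, -5]] = [[2566, 5130], [-1539, -3077]].

[[2566, 5130], [-1539, -3077]]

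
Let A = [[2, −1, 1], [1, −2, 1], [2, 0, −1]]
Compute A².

[[5, 0, 0], [2, 3, −2], [2, −2, 3]]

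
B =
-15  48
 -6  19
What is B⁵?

[[-1935, 5808], [-726, 2179]]

tr B = 4 and det B = 3, so the characteristic polynomial is λ² − (4)λ + (3) with roots 1 and 3.
Eigenvectors give P = [[3, -8], [1, -3]] with P⁻¹ = [[3, -8], [1, -3]], and B = P·diag(1, 3)·P⁻¹.
Then B⁵ = P·diag(1, 243)·P⁻¹ = [[3, -1944], [1, -729]] · [[3, -8], [1, -3]] = [[-1935, 5808], [-726, 2179]].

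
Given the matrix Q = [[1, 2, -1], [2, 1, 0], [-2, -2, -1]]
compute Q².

[[7, 6, 0], [4, 5, -2], [-4, -4, 3]]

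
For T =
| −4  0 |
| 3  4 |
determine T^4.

[[256, 0], [0, 256]]

T^2 = [[16, 0], [0, 16]]
T^3 = [[−64, 0], [48, 64]]
T^4 = [[256, 0], [0, 256]]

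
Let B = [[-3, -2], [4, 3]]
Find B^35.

B² = I (check: tr B = 0 and det B = -1), so B^35 = B since 35 is odd.

[[-3, -2], [4, 3]]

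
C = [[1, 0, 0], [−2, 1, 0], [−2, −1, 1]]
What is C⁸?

[[1, 0, 0], [−16, 1, 0], [40, −8, 1]]

C = I + N where N = [[0, 0, 0], [−2, 0, 0], [−2, −1, 0]] is strictly lower-triangular, so N³ = 0.
(I + N)⁸ = I + 8·N + 28·N² = [[1, 0, 0], [−16, 1, 0], [40, −8, 1]].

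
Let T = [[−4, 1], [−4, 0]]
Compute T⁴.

T² = [[12, −4], [16, −4]]
T³ = [[−32, 12], [−48, 16]]
T⁴ = [[80, −32], [128, −48]]

[[80, −32], [128, −48]]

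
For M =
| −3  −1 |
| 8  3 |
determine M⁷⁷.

[[−3, −1], [8, 3]]

M² = I (check: tr M = 0 and det M = −1), so M⁷⁷ = M since 77 is odd.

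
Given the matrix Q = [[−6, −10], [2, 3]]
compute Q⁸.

[[1276, 2550], [−510, −1019]]

tr Q = −3 and det Q = 2, so the characteristic polynomial is λ² − (−3)λ + (2) with roots −2 and −1.
Eigenvectors give P = [[5, −2], [−2, 1]] with P⁻¹ = [[1, 2], [2, 5]], and Q = P·diag(−2, −1)·P⁻¹.
Then Q⁸ = P·diag(256, 1)·P⁻¹ = [[1280, −2], [−512, 1]] · [[1, 2], [2, 5]] = [[1276, 2550], [−510, −1019]].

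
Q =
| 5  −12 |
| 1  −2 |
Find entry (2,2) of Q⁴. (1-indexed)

tr Q = 3 and det Q = 2, so the characteristic polynomial is λ² − (3)λ + (2) with roots 2 and 1.
Eigenvectors give P = [[−4, −3], [−1, −1]] with P⁻¹ = [[−1, 3], [1, −4]], and Q = P·diag(2, 1)·P⁻¹.
Then Q⁴ = P·diag(16, 1)·P⁻¹ = [[−64, −3], [−16, −1]] · [[−1, 3], [1, −4]] = [[61, −180], [15, −44]].

−44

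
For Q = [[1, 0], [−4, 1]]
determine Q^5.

[[1, 0], [−20, 1]]

Q = I + N where N = [[0, 0], [−4, 0]] is strictly lower-triangular, so N^2 = 0.
(I + N)^5 = I + 5·N = [[1, 0], [−20, 1]].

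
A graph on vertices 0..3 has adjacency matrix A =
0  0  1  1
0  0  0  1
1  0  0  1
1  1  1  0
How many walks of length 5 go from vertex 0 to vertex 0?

12

The number of length-5 walks from vertex 0 to vertex 0 is entry (0,0) of A⁵, where A is the adjacency matrix.
A² = [[2, 1, 1, 1], [1, 1, 1, 0], [1, 1, 2, 1], [1, 0, 1, 3]]
A³ = [[2, 1, 3, 4], [1, 0, 1, 3], [3, 1, 2, 4], [4, 3, 4, 2]]
A⁴ = [[7, 4, 6, 6], [4, 3, 4, 2], [6, 4, 7, 6], [6, 2, 6, 11]]
A⁵ = [[12, 6, 13, 17], [6, 2, 6, 11], [13, 6, 12, 17], [17, 11, 17, 14]]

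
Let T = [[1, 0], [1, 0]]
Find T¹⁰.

[[1, 0], [1, 0]]

T² = T (a projection; rank 1, trace 1), so T¹⁰ = T.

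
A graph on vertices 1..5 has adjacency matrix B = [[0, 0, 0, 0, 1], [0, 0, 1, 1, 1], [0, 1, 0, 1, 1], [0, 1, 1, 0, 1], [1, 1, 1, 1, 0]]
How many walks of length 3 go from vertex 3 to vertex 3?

The number of length-3 walks from vertex 3 to vertex 3 is entry (3,3) of B^3, where B is the adjacency matrix.
B^2 = [[1, 1, 1, 1, 0], [1, 3, 2, 2, 2], [1, 2, 3, 2, 2], [1, 2, 2, 3, 2], [0, 2, 2, 2, 4]]
B^3 = [[0, 2, 2, 2, 4], [2, 6, 7, 7, 8], [2, 7, 6, 7, 8], [2, 7, 7, 6, 8], [4, 8, 8, 8, 6]]

6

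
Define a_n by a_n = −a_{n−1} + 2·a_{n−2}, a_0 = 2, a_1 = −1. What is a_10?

1025

With companion matrix Q = [[−1, 2], [1, 0]], [a_n, a_{n−1}]ᵀ = Q·[a_{n−1}, a_{n−2}]ᵀ, so [a_10, a_9]ᵀ = Q⁹·[a_1, a_0]ᵀ.
Q⁹ = [[−341, 342], [171, −170]], giving [a_10, a_9]ᵀ = [[1025], [−511]].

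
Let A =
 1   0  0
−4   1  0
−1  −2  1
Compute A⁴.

A = I + N where N = [[0, 0, 0], [−4, 0, 0], [−1, −2, 0]] is strictly lower-triangular, so N³ = 0.
(I + N)⁴ = I + 4·N + 6·N² = [[1, 0, 0], [−16, 1, 0], [44, −8, 1]].

[[1, 0, 0], [−16, 1, 0], [44, −8, 1]]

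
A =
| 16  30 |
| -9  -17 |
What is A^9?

[[2566, 5130], [-1539, -3077]]

tr A = -1 and det A = -2, so the characteristic polynomial is λ² − (-1)λ + (-2) with roots 1 and -2.
Eigenvectors give P = [[-2, -5], [1, 3]] with P⁻¹ = [[-3, -5], [1, 2]], and A = P·diag(1, -2)·P⁻¹.
Then A^9 = P·diag(1, -512)·P⁻¹ = [[-2, 2560], [1, -1536]] · [[-3, -5], [1, 2]] = [[2566, 5130], [-1539, -3077]].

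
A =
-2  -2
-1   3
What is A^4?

[[38, -34], [-17, 123]]

A^2 = [[6, -2], [-1, 11]]
A^3 = [[-10, -18], [-9, 35]]
A^4 = [[38, -34], [-17, 123]]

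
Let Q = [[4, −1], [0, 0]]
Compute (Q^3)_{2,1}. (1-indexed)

Q^2 = [[16, −4], [0, 0]]
Q^3 = [[64, −16], [0, 0]]

0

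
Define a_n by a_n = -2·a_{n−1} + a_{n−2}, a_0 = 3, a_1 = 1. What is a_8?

99

With companion matrix M = [[-2, 1], [1, 0]], [a_n, a_{n−1}]ᵀ = M·[a_{n−1}, a_{n−2}]ᵀ, so [a_8, a_7]ᵀ = M⁷·[a_1, a_0]ᵀ.
M⁷ = [[-408, 169], [169, -70]], giving [a_8, a_7]ᵀ = [[99], [-41]].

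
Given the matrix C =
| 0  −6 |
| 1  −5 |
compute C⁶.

[[−1266, 3990], [−665, 2059]]

tr C = −5 and det C = 6, so the characteristic polynomial is λ² − (−5)λ + (6) with roots −2 and −3.
Eigenvectors give P = [[3, −2], [1, −1]] with P⁻¹ = [[1, −2], [1, −3]], and C = P·diag(−2, −3)·P⁻¹.
Then C⁶ = P·diag(64, 729)·P⁻¹ = [[192, −1458], [64, −729]] · [[1, −2], [1, −3]] = [[−1266, 3990], [−665, 2059]].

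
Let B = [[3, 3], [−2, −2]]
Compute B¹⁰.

B² = B (a projection; rank 1, trace 1), so B¹⁰ = B.

[[3, 3], [−2, −2]]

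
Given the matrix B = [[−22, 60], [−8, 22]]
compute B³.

tr B = 0 and det B = −4, so the characteristic polynomial is λ² − (0)λ + (−4) with roots −2 and 2.
Eigenvectors give P = [[3, −5], [1, −2]] with P⁻¹ = [[2, −5], [1, −3]], and B = P·diag(−2, 2)·P⁻¹.
Then B³ = P·diag(−8, 8)·P⁻¹ = [[−24, −40], [−8, −16]] · [[2, −5], [1, −3]] = [[−88, 240], [−32, 88]].

[[−88, 240], [−32, 88]]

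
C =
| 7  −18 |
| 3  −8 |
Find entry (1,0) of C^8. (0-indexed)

−255

tr C = −1 and det C = −2, so the characteristic polynomial is λ² − (−1)λ + (−2) with roots −2 and 1.
Eigenvectors give P = [[−2, 3], [−1, 1]] with P⁻¹ = [[1, −3], [1, −2]], and C = P·diag(−2, 1)·P⁻¹.
Then C^8 = P·diag(256, 1)·P⁻¹ = [[−512, 3], [−256, 1]] · [[1, −3], [1, −2]] = [[−509, 1530], [−255, 766]].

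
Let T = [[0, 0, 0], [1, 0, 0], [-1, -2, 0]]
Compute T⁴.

[[0, 0, 0], [0, 0, 0], [0, 0, 0]]

T is strictly triangular, hence nilpotent: T³ = 0, so T⁴ = 0.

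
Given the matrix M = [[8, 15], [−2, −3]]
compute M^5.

[[1298, 3165], [−422, −1023]]

tr M = 5 and det M = 6, so the characteristic polynomial is λ² − (5)λ + (6) with roots 2 and 3.
Eigenvectors give P = [[−5, −3], [2, 1]] with P⁻¹ = [[1, 3], [−2, −5]], and M = P·diag(2, 3)·P⁻¹.
Then M^5 = P·diag(32, 243)·P⁻¹ = [[−160, −729], [64, 243]] · [[1, 3], [−2, −5]] = [[1298, 3165], [−422, −1023]].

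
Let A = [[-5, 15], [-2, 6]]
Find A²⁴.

[[-5, 15], [-2, 6]]

A² = A (a projection; rank 1, trace 1), so A²⁴ = A.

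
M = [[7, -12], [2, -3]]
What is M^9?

[[59047, -118092], [19682, -39363]]

tr M = 4 and det M = 3, so the characteristic polynomial is λ² − (4)λ + (3) with roots 3 and 1.
Eigenvectors give P = [[3, -2], [1, -1]] with P⁻¹ = [[1, -2], [1, -3]], and M = P·diag(3, 1)·P⁻¹.
Then M^9 = P·diag(19683, 1)·P⁻¹ = [[59049, -2], [19683, -1]] · [[1, -2], [1, -3]] = [[59047, -118092], [19682, -39363]].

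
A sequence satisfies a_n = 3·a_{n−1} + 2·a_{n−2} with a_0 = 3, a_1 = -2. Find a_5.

-44

With companion matrix A = [[3, 2], [1, 0]], [a_n, a_{n−1}]ᵀ = A·[a_{n−1}, a_{n−2}]ᵀ, so [a_5, a_4]ᵀ = A⁴·[a_1, a_0]ᵀ.
A⁴ = [[139, 78], [39, 22]], giving [a_5, a_4]ᵀ = [[-44], [-12]].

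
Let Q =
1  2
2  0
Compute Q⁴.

[[29, 18], [18, 20]]

Q² = [[5, 2], [2, 4]]
Q³ = [[9, 10], [10, 4]]
Q⁴ = [[29, 18], [18, 20]]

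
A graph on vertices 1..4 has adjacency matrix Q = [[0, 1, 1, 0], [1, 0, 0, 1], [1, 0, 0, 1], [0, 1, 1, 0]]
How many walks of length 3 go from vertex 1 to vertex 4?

The number of length-3 walks from vertex 1 to vertex 4 is entry (1,4) of Q^3, where Q is the adjacency matrix.
Q^2 = [[2, 0, 0, 2], [0, 2, 2, 0], [0, 2, 2, 0], [2, 0, 0, 2]]
Q^3 = [[0, 4, 4, 0], [4, 0, 0, 4], [4, 0, 0, 4], [0, 4, 4, 0]]

0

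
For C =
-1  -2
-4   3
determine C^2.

[[9, -4], [-8, 17]]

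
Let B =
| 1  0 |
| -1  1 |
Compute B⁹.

[[1, 0], [-9, 1]]

B = I + N where N = [[0, 0], [-1, 0]] is strictly lower-triangular, so N² = 0.
(I + N)⁹ = I + 9·N = [[1, 0], [-9, 1]].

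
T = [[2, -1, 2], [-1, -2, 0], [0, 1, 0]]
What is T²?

[[5, 2, 4], [0, 5, -2], [-1, -2, 0]]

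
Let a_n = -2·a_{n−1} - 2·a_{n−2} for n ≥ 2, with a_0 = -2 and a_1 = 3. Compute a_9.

48

With companion matrix C = [[-2, -2], [1, 0]], [a_n, a_{n−1}]ᵀ = C·[a_{n−1}, a_{n−2}]ᵀ, so [a_9, a_8]ᵀ = C^8·[a_1, a_0]ᵀ.
C^8 = [[16, 0], [0, 16]], giving [a_9, a_8]ᵀ = [[48], [-32]].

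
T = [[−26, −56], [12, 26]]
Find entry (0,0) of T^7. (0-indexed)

−1664

tr T = 0 and det T = −4, so the characteristic polynomial is λ² − (0)λ + (−4) with roots −2 and 2.
Eigenvectors give P = [[7, −2], [−3, 1]] with P⁻¹ = [[1, 2], [3, 7]], and T = P·diag(−2, 2)·P⁻¹.
Then T^7 = P·diag(−128, 128)·P⁻¹ = [[−896, −256], [384, 128]] · [[1, 2], [3, 7]] = [[−1664, −3584], [768, 1664]].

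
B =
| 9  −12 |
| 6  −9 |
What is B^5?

tr B = 0 and det B = −9, so the characteristic polynomial is λ² − (0)λ + (−9) with roots −3 and 3.
Eigenvectors give P = [[−1, 2], [−1, 1]] with P⁻¹ = [[1, −2], [1, −1]], and B = P·diag(−3, 3)·P⁻¹.
Then B^5 = P·diag(−243, 243)·P⁻¹ = [[243, 486], [243, 243]] · [[1, −2], [1, −1]] = [[729, −972], [486, −729]].

[[729, −972], [486, −729]]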